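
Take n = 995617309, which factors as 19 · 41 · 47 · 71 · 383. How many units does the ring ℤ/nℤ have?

885628800

φ(995617309) = 995617309 · (1 − 1/19) · (1 − 1/41) · (1 − 1/47) · (1 − 1/71) · (1 − 1/383)
       = 995617309 · 885628800/995617309 = 885628800.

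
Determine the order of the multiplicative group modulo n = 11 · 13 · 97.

φ(13871) = 13871 · (1 − 1/11) · (1 − 1/13) · (1 − 1/97)
       = 13871 · 11520/13871 = 11520.

11520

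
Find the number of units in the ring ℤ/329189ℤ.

Prime factorization: 329189 = 7 · 31 · 37 · 41.
φ(329189) = 329189 · (1 − 1/7) · (1 − 1/31) · (1 − 1/37) · (1 − 1/41)
       = 329189 · 259200/329189 = 259200.

259200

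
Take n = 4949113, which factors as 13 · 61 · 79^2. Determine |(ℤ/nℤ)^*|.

φ(13) = 13 − 1 = 12.
φ(61) = 61 − 1 = 60.
φ(79^2) = 79^2 − 79^1 = 6241 − 79 = 6162.
Since φ is multiplicative, φ(4949113) = 12 · 60 · 6162 = 4436640.

4436640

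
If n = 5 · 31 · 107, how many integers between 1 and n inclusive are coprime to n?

12720

φ(5) = 5 − 1 = 4.
φ(31) = 31 − 1 = 30.
φ(107) = 107 − 1 = 106.
Since φ is multiplicative, φ(16585) = 4 · 30 · 106 = 12720.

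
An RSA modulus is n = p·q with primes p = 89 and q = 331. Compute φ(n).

φ(29459) = 29459 · (1 − 1/89) · (1 − 1/331)
       = 29459 · 29040/29459 = 29040.

29040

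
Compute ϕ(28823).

First factor: 28823 = 19 * 37 * 41.
φ(19) = 19 − 1 = 18.
φ(37) = 37 − 1 = 36.
φ(41) = 41 − 1 = 40.
φ(28823) = 18 × 36 × 40 = 25920.

25920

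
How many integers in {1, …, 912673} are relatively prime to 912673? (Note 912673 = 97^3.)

903264

φ(97^3) = 97^3 − 97^2 = 912673 − 9409 = 903264.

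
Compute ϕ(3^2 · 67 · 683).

φ(411849) = 411849 · (1 − 1/3) · (1 − 1/67) · (1 − 1/683)
       = 411849 · 90024/137283 = 270072.

270072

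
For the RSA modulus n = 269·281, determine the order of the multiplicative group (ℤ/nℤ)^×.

φ(n) = (p − 1)(q − 1) = (269−1)(281−1) = 268·280 = 75040.

75040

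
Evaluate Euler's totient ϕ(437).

437 = 19 * 23.
φ(437) = 437 · (1 − 1/19) · (1 − 1/23)
       = 437 · 396/437 = 396.

396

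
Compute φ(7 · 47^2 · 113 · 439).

φ(7) = 7 − 1 = 6.
φ(47^2) = 47^1·(47−1) = 47·46 = 2162.
φ(113) = 113 − 1 = 112.
φ(439) = 439 − 1 = 438.
Multiply: 6 · 2162 · 112 · 438 = 636354432.

636354432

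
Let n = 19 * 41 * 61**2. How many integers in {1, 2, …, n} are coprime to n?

2635200

φ(19) = 19 − 1 = 18.
φ(41) = 41 − 1 = 40.
φ(61^2) = 61^1·(61−1) = 61·60 = 3660.
Since φ is multiplicative, φ(2898659) = 18 · 40 · 3660 = 2635200.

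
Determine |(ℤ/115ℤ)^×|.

Factor 115: 115 = 5 * 23.
φ(115) = 115 · (1 − 1/5) · (1 − 1/23)
       = 115 · 88/115 = 88.

88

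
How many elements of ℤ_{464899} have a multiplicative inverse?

394240

Factor 464899: 464899 = 17 * 23 * 29 * 41.
φ(464899) = 464899 · (1 − 1/17) · (1 − 1/23) · (1 − 1/29) · (1 − 1/41)
       = 464899 · 394240/464899 = 394240.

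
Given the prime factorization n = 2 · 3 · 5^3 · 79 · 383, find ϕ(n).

5959200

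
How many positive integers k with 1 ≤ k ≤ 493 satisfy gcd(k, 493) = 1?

493 = 17 · 29.
φ(493) = 493 · (1 − 1/17) · (1 − 1/29)
       = 493 · 448/493 = 448.

448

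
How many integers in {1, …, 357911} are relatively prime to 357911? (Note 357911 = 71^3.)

352870

φ(357911) = 357911 · (1 − 1/71)
       = 357911 · 70/71 = 352870.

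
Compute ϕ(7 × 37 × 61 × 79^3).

6308902080

φ(7) = 7 − 1 = 6.
φ(37) = 37 − 1 = 36.
φ(61) = 61 − 1 = 60.
φ(79^3) = 79^3 − 79^2 = 493039 − 6241 = 486798.
Since φ is multiplicative, φ(7789523161) = 6 · 36 · 60 · 486798 = 6308902080.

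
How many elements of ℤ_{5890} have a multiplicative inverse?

2160

Factor 5890: 5890 = 2 × 5 × 19 × 31.
φ(5890) = 5890 · (1 − 1/2) · (1 − 1/5) · (1 − 1/19) · (1 − 1/31)
       = 5890 · 2160/5890 = 2160.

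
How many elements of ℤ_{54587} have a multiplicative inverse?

44928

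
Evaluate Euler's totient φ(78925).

Prime factorization: 78925 = 5^2 · 7 · 11 · 41.
φ(5^2) = 5^1·(5−1) = 5·4 = 20.
φ(7) = 7 − 1 = 6.
φ(11) = 11 − 1 = 10.
φ(41) = 41 − 1 = 40.
Since φ is multiplicative, φ(78925) = 20 · 6 · 10 · 40 = 48000.

48000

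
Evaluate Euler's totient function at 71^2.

φ(5041) = 5041 · (1 − 1/71)
       = 5041 · 70/71 = 4970.

4970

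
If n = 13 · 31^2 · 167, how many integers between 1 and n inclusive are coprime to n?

φ(2086331) = 2086331 · (1 − 1/13) · (1 − 1/31) · (1 − 1/167)
       = 2086331 · 59760/67301 = 1852560.

1852560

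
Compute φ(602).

252

602 = 2 · 7 · 43.
φ(602) = 602 · (1 − 1/2) · (1 − 1/7) · (1 − 1/43)
       = 602 · 252/602 = 252.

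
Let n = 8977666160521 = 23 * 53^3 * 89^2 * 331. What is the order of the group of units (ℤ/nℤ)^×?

8305473221760

φ(23) = 23 − 1 = 22.
φ(53^3) = 53^2·(53−1) = 2809·52 = 146068.
φ(89^2) = 89^2 − 89^1 = 7921 − 89 = 7832.
φ(331) = 331 − 1 = 330.
Multiply: 22 · 146068 · 7832 · 330 = 8305473221760.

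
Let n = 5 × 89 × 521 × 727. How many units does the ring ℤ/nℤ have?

φ(5) = 5 − 1 = 4.
φ(89) = 89 − 1 = 88.
φ(521) = 521 − 1 = 520.
φ(727) = 727 − 1 = 726.
φ(168551315) = 4 × 88 × 520 × 726 = 132887040.

132887040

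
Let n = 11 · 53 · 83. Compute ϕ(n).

42640

φ(11) = 11 − 1 = 10.
φ(53) = 53 − 1 = 52.
φ(83) = 83 − 1 = 82.
Since φ is multiplicative, φ(48389) = 10 · 52 · 82 = 42640.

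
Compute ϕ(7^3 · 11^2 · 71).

φ(7^3) = 7^3 − 7^2 = 343 − 49 = 294.
φ(11^2) = 11^1·(11−1) = 11·10 = 110.
φ(71) = 71 − 1 = 70.
φ(2946713) = 294 × 110 × 70 = 2263800.

2263800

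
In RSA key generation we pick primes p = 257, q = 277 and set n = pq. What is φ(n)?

70656

φ(pq) = (p−1)(q−1) = 256 · 276 = 70656.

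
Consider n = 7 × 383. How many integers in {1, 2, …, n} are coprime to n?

φ(7) = 7 − 1 = 6.
φ(383) = 383 − 1 = 382.
Since φ is multiplicative, φ(2681) = 6 · 382 = 2292.

2292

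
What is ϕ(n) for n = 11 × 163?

φ(11) = 11 − 1 = 10.
φ(163) = 163 − 1 = 162.
φ(1793) = 10 × 162 = 1620.

1620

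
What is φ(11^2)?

110

φ(11^2) = 11^1·(11−1) = 11·10 = 110.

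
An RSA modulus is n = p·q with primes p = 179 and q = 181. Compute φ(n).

32040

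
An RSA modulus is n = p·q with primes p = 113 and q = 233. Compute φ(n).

For distinct primes, φ(pq) = (p−1)(q−1) = 112 × 232 = 25984.

25984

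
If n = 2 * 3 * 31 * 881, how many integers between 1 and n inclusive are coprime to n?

52800

φ(2) = 2 − 1 = 1.
φ(3) = 3 − 1 = 2.
φ(31) = 31 − 1 = 30.
φ(881) = 881 − 1 = 880.
φ(163866) = 1 × 2 × 30 × 880 = 52800.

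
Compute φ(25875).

25875 = 3^2 · 5^3 · 23.
φ(25875) = 25875 · (1 − 1/3) · (1 − 1/5) · (1 − 1/23)
       = 25875 · 176/345 = 13200.

13200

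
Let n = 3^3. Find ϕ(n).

φ(27) = 27 · (1 − 1/3)
       = 27 · 2/3 = 18.

18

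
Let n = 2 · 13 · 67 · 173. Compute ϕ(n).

φ(2) = 2 − 1 = 1.
φ(13) = 13 − 1 = 12.
φ(67) = 67 − 1 = 66.
φ(173) = 173 − 1 = 172.
Since φ is multiplicative, φ(301366) = 1 · 12 · 66 · 172 = 136224.

136224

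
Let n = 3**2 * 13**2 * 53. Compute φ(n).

φ(80613) = 80613 · (1 − 1/3) · (1 − 1/13) · (1 − 1/53)
       = 80613 · 1248/2067 = 48672.

48672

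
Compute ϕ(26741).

Factor 26741: 26741 = 11^2 · 13 · 17.
φ(26741) = 26741 · (1 − 1/11) · (1 − 1/13) · (1 − 1/17)
       = 26741 · 1920/2431 = 21120.

21120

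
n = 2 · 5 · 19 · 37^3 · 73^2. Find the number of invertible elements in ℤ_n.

φ(51286669030) = 51286669030 · (1 − 1/2) · (1 − 1/5) · (1 − 1/19) · (1 − 1/37) · (1 − 1/73)
       = 51286669030 · 186624/513190 = 18650642688.

18650642688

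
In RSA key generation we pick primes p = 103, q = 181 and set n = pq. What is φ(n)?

φ(18643) = 18643 · (1 − 1/103) · (1 − 1/181)
       = 18643 · 18360/18643 = 18360.

18360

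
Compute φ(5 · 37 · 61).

φ(5) = 5 − 1 = 4.
φ(37) = 37 − 1 = 36.
φ(61) = 61 − 1 = 60.
Since φ is multiplicative, φ(11285) = 4 · 36 · 60 = 8640.

8640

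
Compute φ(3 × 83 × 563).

92168

φ(140187) = 140187 · (1 − 1/3) · (1 − 1/83) · (1 − 1/563)
       = 140187 · 92168/140187 = 92168.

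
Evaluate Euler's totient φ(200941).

174720

First factor: 200941 = 13^2 × 29 × 41.
φ(200941) = 200941 · (1 − 1/13) · (1 − 1/29) · (1 − 1/41)
       = 200941 · 13440/15457 = 174720.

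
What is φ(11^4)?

φ(11^4) = 11^4 − 11^3 = 14641 − 1331 = 13310.

13310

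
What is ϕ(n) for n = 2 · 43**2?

1806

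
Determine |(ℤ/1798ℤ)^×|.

Factor 1798: 1798 = 2 · 29 · 31.
φ(1798) = 1798 · (1 − 1/2) · (1 − 1/29) · (1 − 1/31)
       = 1798 · 840/1798 = 840.

840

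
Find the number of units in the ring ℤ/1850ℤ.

720

First factor: 1850 = 2 · 5^2 · 37.
φ(1850) = 1850 · (1 − 1/2) · (1 − 1/5) · (1 − 1/37)
       = 1850 · 144/370 = 720.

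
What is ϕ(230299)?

190080

Prime factorization: 230299 = 17 × 19 × 23 × 31.
φ(17) = 17 − 1 = 16.
φ(19) = 19 − 1 = 18.
φ(23) = 23 − 1 = 22.
φ(31) = 31 − 1 = 30.
φ(230299) = 16 × 18 × 22 × 30 = 190080.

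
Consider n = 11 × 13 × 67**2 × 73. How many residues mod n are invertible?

φ(46860671) = 46860671 · (1 − 1/11) · (1 − 1/13) · (1 − 1/67) · (1 − 1/73)
       = 46860671 · 570240/699413 = 38206080.

38206080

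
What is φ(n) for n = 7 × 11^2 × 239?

157080

φ(7) = 7 − 1 = 6.
φ(11^2) = 11^2 − 11^1 = 121 − 11 = 110.
φ(239) = 239 − 1 = 238.
Multiply: 6 · 110 · 238 = 157080.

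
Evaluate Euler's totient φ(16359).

8640

First factor: 16359 = 3 × 7 × 19 × 41.
φ(16359) = 16359 · (1 − 1/3) · (1 − 1/7) · (1 − 1/19) · (1 − 1/41)
       = 16359 · 8640/16359 = 8640.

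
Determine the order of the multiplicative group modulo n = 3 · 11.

20

φ(3) = 3 − 1 = 2.
φ(11) = 11 − 1 = 10.
Multiply: 2 · 10 = 20.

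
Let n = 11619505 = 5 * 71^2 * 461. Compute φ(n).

9144800

φ(5) = 5 − 1 = 4.
φ(71^2) = 71^1·(71−1) = 71·70 = 4970.
φ(461) = 461 − 1 = 460.
Multiply: 4 · 4970 · 460 = 9144800.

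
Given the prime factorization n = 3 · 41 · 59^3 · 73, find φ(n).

1162932480

φ(3) = 3 − 1 = 2.
φ(41) = 41 − 1 = 40.
φ(59^3) = 59^3 − 59^2 = 205379 − 3481 = 201898.
φ(73) = 73 − 1 = 72.
φ(1844098041) = 2 × 40 × 201898 × 72 = 1162932480.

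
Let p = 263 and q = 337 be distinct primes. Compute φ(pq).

88032

φ(263) = 263 − 1 = 262.
φ(337) = 337 − 1 = 336.
Since φ is multiplicative, φ(88631) = 262 · 336 = 88032.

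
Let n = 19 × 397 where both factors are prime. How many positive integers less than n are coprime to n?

For distinct primes, φ(pq) = (p−1)(q−1) = 18 × 396 = 7128.

7128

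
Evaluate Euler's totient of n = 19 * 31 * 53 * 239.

φ(7460863) = 7460863 · (1 − 1/19) · (1 − 1/31) · (1 − 1/53) · (1 − 1/239)
       = 7460863 · 6683040/7460863 = 6683040.

6683040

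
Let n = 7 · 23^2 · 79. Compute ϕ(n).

φ(292537) = 292537 · (1 − 1/7) · (1 − 1/23) · (1 − 1/79)
       = 292537 · 10296/12719 = 236808.

236808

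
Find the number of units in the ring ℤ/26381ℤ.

First factor: 26381 = 23 * 31 * 37.
φ(23) = 23 − 1 = 22.
φ(31) = 31 − 1 = 30.
φ(37) = 37 − 1 = 36.
φ(26381) = 22 × 30 × 36 = 23760.

23760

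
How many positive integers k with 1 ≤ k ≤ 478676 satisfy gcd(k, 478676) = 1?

203280

Factor 478676: 478676 = 2^2 · 11^2 · 23 · 43.
φ(2^2) = 2^1·(2−1) = 2·1 = 2.
φ(11^2) = 11^1·(11−1) = 11·10 = 110.
φ(23) = 23 − 1 = 22.
φ(43) = 43 − 1 = 42.
φ(478676) = 2 × 110 × 22 × 42 = 203280.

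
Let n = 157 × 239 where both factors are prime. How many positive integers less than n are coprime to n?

For distinct primes, φ(pq) = (p−1)(q−1) = 156 × 238 = 37128.

37128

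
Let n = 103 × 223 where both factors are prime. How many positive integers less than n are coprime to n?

22644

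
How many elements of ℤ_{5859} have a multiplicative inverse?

3240

Factor 5859: 5859 = 3^3 * 7 * 31.
φ(3^3) = 3^2·(3−1) = 9·2 = 18.
φ(7) = 7 − 1 = 6.
φ(31) = 31 − 1 = 30.
φ(5859) = 18 × 6 × 30 = 3240.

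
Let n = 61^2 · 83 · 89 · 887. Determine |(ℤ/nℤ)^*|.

φ(61^2) = 61^2 − 61^1 = 3721 − 61 = 3660.
φ(83) = 83 − 1 = 82.
φ(89) = 89 − 1 = 88.
φ(887) = 887 − 1 = 886.
Multiply: 3660 · 82 · 88 · 886 = 23399756160.

23399756160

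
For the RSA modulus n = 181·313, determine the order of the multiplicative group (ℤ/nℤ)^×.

φ(181) = 181 − 1 = 180.
φ(313) = 313 − 1 = 312.
φ(56653) = 180 × 312 = 56160.

56160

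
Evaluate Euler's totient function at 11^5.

146410

φ(161051) = 161051 · (1 − 1/11)
       = 161051 · 10/11 = 146410.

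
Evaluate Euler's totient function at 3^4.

54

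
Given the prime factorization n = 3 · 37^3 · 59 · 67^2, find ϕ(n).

φ(40246493109) = 40246493109 · (1 − 1/3) · (1 − 1/37) · (1 − 1/59) · (1 − 1/67)
       = 40246493109 · 275616/438783 = 25280326368.

25280326368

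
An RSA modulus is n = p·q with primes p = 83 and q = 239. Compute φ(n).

19516

φ(pq) = (p−1)(q−1) = 82 · 238 = 19516.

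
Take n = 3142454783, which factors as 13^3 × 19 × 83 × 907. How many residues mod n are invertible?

φ(3142454783) = 3142454783 · (1 − 1/13) · (1 − 1/19) · (1 − 1/83) · (1 − 1/907)
       = 3142454783 · 16047072/18594407 = 2711955168.

2711955168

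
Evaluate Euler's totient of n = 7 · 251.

1500

φ(7) = 7 − 1 = 6.
φ(251) = 251 − 1 = 250.
φ(1757) = 6 × 250 = 1500.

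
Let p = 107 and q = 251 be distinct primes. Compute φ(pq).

26500

φ(107) = 107 − 1 = 106.
φ(251) = 251 − 1 = 250.
φ(26857) = 106 × 250 = 26500.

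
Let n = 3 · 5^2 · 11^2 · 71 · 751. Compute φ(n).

231000000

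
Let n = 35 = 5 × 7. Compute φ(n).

24

φ(5) = 5 − 1 = 4.
φ(7) = 7 − 1 = 6.
φ(35) = 4 × 6 = 24.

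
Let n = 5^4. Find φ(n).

φ(5^4) = 5^4 − 5^3 = 625 − 125 = 500.

500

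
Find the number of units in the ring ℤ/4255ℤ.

4255 = 5 · 23 · 37.
φ(4255) = 4255 · (1 − 1/5) · (1 − 1/23) · (1 − 1/37)
       = 4255 · 3168/4255 = 3168.

3168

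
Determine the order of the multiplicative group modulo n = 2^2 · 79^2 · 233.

φ(5816612) = 5816612 · (1 − 1/2) · (1 − 1/79) · (1 − 1/233)
       = 5816612 · 18096/36814 = 2859168.

2859168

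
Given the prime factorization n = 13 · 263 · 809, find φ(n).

φ(2765971) = 2765971 · (1 − 1/13) · (1 − 1/263) · (1 − 1/809)
       = 2765971 · 2540352/2765971 = 2540352.

2540352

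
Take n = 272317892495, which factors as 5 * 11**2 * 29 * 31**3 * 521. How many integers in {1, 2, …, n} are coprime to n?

φ(5) = 5 − 1 = 4.
φ(11^2) = 11^1·(11−1) = 11·10 = 110.
φ(29) = 29 − 1 = 28.
φ(31^3) = 31^3 − 31^2 = 29791 − 961 = 28830.
φ(521) = 521 − 1 = 520.
Since φ is multiplicative, φ(272317892495) = 4 · 110 · 28 · 28830 · 520 = 184696512000.

184696512000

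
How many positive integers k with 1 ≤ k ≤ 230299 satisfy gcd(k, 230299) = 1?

Prime factorization: 230299 = 17 × 19 × 23 × 31.
φ(17) = 17 − 1 = 16.
φ(19) = 19 − 1 = 18.
φ(23) = 23 − 1 = 22.
φ(31) = 31 − 1 = 30.
Since φ is multiplicative, φ(230299) = 16 · 18 · 22 · 30 = 190080.

190080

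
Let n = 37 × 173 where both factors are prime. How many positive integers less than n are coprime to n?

For distinct primes, φ(pq) = (p−1)(q−1) = 36 × 172 = 6192.

6192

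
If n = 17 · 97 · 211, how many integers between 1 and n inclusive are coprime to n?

φ(17) = 17 − 1 = 16.
φ(97) = 97 − 1 = 96.
φ(211) = 211 − 1 = 210.
Multiply: 16 · 96 · 210 = 322560.

322560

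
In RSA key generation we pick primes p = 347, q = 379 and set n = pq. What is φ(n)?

130788

For distinct primes, φ(pq) = (p−1)(q−1) = 346 × 378 = 130788.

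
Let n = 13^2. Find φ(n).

φ(13^2) = 13^2 − 13^1 = 169 − 13 = 156.

156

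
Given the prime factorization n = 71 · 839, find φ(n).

58660

φ(71) = 71 − 1 = 70.
φ(839) = 839 − 1 = 838.
Multiply: 70 · 838 = 58660.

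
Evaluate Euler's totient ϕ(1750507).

1393920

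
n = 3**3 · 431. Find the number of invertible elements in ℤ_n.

φ(3^3) = 3^2·(3−1) = 9·2 = 18.
φ(431) = 431 − 1 = 430.
Multiply: 18 · 430 = 7740.

7740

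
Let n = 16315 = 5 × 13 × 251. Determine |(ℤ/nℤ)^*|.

12000

φ(5) = 5 − 1 = 4.
φ(13) = 13 − 1 = 12.
φ(251) = 251 − 1 = 250.
Multiply: 4 · 12 · 250 = 12000.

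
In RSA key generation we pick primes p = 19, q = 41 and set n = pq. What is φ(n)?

φ(n) = (p − 1)(q − 1) = (19−1)(41−1) = 18·40 = 720.

720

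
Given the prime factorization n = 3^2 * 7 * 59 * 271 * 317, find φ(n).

φ(319316319) = 319316319 · (1 − 1/3) · (1 − 1/7) · (1 − 1/59) · (1 − 1/271) · (1 − 1/317)
       = 319316319 · 59382720/106438773 = 178148160.

178148160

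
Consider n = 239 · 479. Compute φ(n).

φ(114481) = 114481 · (1 − 1/239) · (1 − 1/479)
       = 114481 · 113764/114481 = 113764.

113764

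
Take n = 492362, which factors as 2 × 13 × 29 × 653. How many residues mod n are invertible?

φ(492362) = 492362 · (1 − 1/2) · (1 − 1/13) · (1 − 1/29) · (1 − 1/653)
       = 492362 · 219072/492362 = 219072.

219072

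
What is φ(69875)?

Prime factorization: 69875 = 5^3 · 13 · 43.
φ(69875) = 69875 · (1 − 1/5) · (1 − 1/13) · (1 − 1/43)
       = 69875 · 2016/2795 = 50400.

50400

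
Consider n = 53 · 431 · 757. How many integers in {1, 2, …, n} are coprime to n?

φ(17292151) = 17292151 · (1 − 1/53) · (1 − 1/431) · (1 − 1/757)
       = 17292151 · 16904160/17292151 = 16904160.

16904160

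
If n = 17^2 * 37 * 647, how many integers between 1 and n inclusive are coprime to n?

6325632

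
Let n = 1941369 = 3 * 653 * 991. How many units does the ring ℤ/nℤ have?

1290960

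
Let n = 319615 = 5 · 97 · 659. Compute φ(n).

φ(5) = 5 − 1 = 4.
φ(97) = 97 − 1 = 96.
φ(659) = 659 − 1 = 658.
φ(319615) = 4 × 96 × 658 = 252672.

252672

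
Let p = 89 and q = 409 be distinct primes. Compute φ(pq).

35904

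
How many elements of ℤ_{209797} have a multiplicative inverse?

161280

Prime factorization: 209797 = 7 · 17 · 41 · 43.
φ(7) = 7 − 1 = 6.
φ(17) = 17 − 1 = 16.
φ(41) = 41 − 1 = 40.
φ(43) = 43 − 1 = 42.
Multiply: 6 · 16 · 40 · 42 = 161280.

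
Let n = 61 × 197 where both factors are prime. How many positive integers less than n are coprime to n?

11760

φ(12017) = 12017 · (1 − 1/61) · (1 − 1/197)
       = 12017 · 11760/12017 = 11760.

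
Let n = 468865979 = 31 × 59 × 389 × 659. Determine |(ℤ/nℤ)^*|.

444228960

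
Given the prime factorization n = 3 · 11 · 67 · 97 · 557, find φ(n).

70456320

φ(119458119) = 119458119 · (1 − 1/3) · (1 − 1/11) · (1 − 1/67) · (1 − 1/97) · (1 − 1/557)
       = 119458119 · 70456320/119458119 = 70456320.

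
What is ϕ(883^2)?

φ(883^2) = 883^1·(883−1) = 883·882 = 778806.

778806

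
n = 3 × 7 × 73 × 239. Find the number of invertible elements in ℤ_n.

205632

φ(3) = 3 − 1 = 2.
φ(7) = 7 − 1 = 6.
φ(73) = 73 − 1 = 72.
φ(239) = 239 − 1 = 238.
Since φ is multiplicative, φ(366387) = 2 · 6 · 72 · 238 = 205632.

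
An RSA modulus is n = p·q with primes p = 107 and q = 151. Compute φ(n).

φ(107) = 107 − 1 = 106.
φ(151) = 151 − 1 = 150.
Since φ is multiplicative, φ(16157) = 106 · 150 = 15900.

15900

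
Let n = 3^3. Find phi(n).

φ(3^3) = 3^3 − 3^2 = 27 − 9 = 18.

18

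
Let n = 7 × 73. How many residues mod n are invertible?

φ(7) = 7 − 1 = 6.
φ(73) = 73 − 1 = 72.
Since φ is multiplicative, φ(511) = 6 · 72 = 432.

432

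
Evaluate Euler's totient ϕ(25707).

14400

25707 = 3 * 11 * 19 * 41.
φ(3) = 3 − 1 = 2.
φ(11) = 11 − 1 = 10.
φ(19) = 19 − 1 = 18.
φ(41) = 41 − 1 = 40.
Since φ is multiplicative, φ(25707) = 2 · 10 · 18 · 40 = 14400.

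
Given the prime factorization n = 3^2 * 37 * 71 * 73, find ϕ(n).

1088640

φ(1725939) = 1725939 · (1 − 1/3) · (1 − 1/37) · (1 − 1/71) · (1 − 1/73)
       = 1725939 · 362880/575313 = 1088640.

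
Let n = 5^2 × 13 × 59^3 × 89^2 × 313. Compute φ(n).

118405133383680

φ(5^2) = 5^1·(5−1) = 5·4 = 20.
φ(13) = 13 − 1 = 12.
φ(59^3) = 59^2·(59−1) = 3481·58 = 201898.
φ(89^2) = 89^2 − 89^1 = 7921 − 89 = 7832.
φ(313) = 313 − 1 = 312.
φ(165486948076775) = 20 × 12 × 201898 × 7832 × 312 = 118405133383680.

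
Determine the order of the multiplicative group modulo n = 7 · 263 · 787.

φ(1448867) = 1448867 · (1 − 1/7) · (1 − 1/263) · (1 − 1/787)
       = 1448867 · 1235592/1448867 = 1235592.

1235592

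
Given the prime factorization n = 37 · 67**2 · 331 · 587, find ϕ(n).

30784548960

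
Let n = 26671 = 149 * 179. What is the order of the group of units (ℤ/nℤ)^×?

26344

φ(26671) = 26671 · (1 − 1/149) · (1 − 1/179)
       = 26671 · 26344/26671 = 26344.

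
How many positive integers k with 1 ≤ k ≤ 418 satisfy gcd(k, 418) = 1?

Prime factorization: 418 = 2 × 11 × 19.
φ(418) = 418 · (1 − 1/2) · (1 − 1/11) · (1 − 1/19)
       = 418 · 180/418 = 180.

180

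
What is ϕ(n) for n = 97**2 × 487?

φ(4582183) = 4582183 · (1 − 1/97) · (1 − 1/487)
       = 4582183 · 46656/47239 = 4525632.

4525632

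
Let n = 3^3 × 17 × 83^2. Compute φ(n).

1960128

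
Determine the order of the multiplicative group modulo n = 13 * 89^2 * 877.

φ(90307321) = 90307321 · (1 − 1/13) · (1 − 1/89) · (1 − 1/877)
       = 90307321 · 925056/1014689 = 82329984.

82329984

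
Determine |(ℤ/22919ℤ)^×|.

20160

22919 = 13 × 41 × 43.
φ(22919) = 22919 · (1 − 1/13) · (1 − 1/41) · (1 − 1/43)
       = 22919 · 20160/22919 = 20160.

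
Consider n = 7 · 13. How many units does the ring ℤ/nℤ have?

φ(91) = 91 · (1 − 1/7) · (1 − 1/13)
       = 91 · 72/91 = 72.

72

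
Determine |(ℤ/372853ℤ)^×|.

310464

First factor: 372853 = 13 × 23 × 29 × 43.
φ(372853) = 372853 · (1 − 1/13) · (1 − 1/23) · (1 − 1/29) · (1 − 1/43)
       = 372853 · 310464/372853 = 310464.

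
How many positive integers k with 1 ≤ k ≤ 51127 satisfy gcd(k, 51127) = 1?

First factor: 51127 = 29 × 41 × 43.
φ(29) = 29 − 1 = 28.
φ(41) = 41 − 1 = 40.
φ(43) = 43 − 1 = 42.
Since φ is multiplicative, φ(51127) = 28 · 40 · 42 = 47040.

47040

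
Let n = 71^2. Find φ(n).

φ(5041) = 5041 · (1 − 1/71)
       = 5041 · 70/71 = 4970.

4970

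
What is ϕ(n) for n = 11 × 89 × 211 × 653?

φ(134889557) = 134889557 · (1 − 1/11) · (1 − 1/89) · (1 − 1/211) · (1 − 1/653)
       = 134889557 · 120489600/134889557 = 120489600.

120489600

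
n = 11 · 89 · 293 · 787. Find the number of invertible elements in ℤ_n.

201970560

φ(11) = 11 − 1 = 10.
φ(89) = 89 − 1 = 88.
φ(293) = 293 − 1 = 292.
φ(787) = 787 − 1 = 786.
Since φ is multiplicative, φ(225748589) = 10 · 88 · 292 · 786 = 201970560.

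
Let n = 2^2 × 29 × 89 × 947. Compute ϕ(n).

4661888

φ(2^2) = 2^2 − 2^1 = 4 − 2 = 2.
φ(29) = 29 − 1 = 28.
φ(89) = 89 − 1 = 88.
φ(947) = 947 − 1 = 946.
φ(9776828) = 2 × 28 × 88 × 946 = 4661888.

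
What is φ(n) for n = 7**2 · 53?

2184

φ(7^2) = 7^1·(7−1) = 7·6 = 42.
φ(53) = 53 − 1 = 52.
φ(2597) = 42 × 52 = 2184.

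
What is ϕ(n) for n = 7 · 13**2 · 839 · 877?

φ(870454949) = 870454949 · (1 − 1/7) · (1 − 1/13) · (1 − 1/839) · (1 − 1/877)
       = 870454949 · 52854336/66958073 = 687106368.

687106368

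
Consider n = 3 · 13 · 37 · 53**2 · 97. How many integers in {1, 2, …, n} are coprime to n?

φ(3) = 3 − 1 = 2.
φ(13) = 13 − 1 = 12.
φ(37) = 37 − 1 = 36.
φ(53^2) = 53^2 − 53^1 = 2809 − 53 = 2756.
φ(97) = 97 − 1 = 96.
Multiply: 2 · 12 · 36 · 2756 · 96 = 228593664.

228593664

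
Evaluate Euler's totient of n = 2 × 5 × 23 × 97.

φ(2) = 2 − 1 = 1.
φ(5) = 5 − 1 = 4.
φ(23) = 23 − 1 = 22.
φ(97) = 97 − 1 = 96.
Since φ is multiplicative, φ(22310) = 1 · 4 · 22 · 96 = 8448.

8448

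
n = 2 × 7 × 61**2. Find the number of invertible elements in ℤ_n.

φ(2) = 2 − 1 = 1.
φ(7) = 7 − 1 = 6.
φ(61^2) = 61^1·(61−1) = 61·60 = 3660.
Since φ is multiplicative, φ(52094) = 1 · 6 · 3660 = 21960.

21960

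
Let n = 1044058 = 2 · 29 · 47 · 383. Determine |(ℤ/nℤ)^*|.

492016

φ(1044058) = 1044058 · (1 − 1/2) · (1 − 1/29) · (1 − 1/47) · (1 − 1/383)
       = 1044058 · 492016/1044058 = 492016.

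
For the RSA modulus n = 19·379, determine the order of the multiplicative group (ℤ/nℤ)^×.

φ(n) = (p − 1)(q − 1) = (19−1)(379−1) = 18·378 = 6804.

6804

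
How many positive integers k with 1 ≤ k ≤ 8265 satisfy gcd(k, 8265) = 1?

4032

First factor: 8265 = 3 * 5 * 19 * 29.
φ(3) = 3 − 1 = 2.
φ(5) = 5 − 1 = 4.
φ(19) = 19 − 1 = 18.
φ(29) = 29 − 1 = 28.
Multiply: 2 · 4 · 18 · 28 = 4032.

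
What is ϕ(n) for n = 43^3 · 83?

φ(43^3) = 43^2·(43−1) = 1849·42 = 77658.
φ(83) = 83 − 1 = 82.
Multiply: 77658 · 82 = 6367956.

6367956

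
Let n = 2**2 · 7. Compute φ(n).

12

φ(2^2) = 2^2 − 2^1 = 4 − 2 = 2.
φ(7) = 7 − 1 = 6.
Since φ is multiplicative, φ(28) = 2 · 6 = 12.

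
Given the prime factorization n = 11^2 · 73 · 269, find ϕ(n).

2122560

φ(2376077) = 2376077 · (1 − 1/11) · (1 − 1/73) · (1 − 1/269)
       = 2376077 · 192960/216007 = 2122560.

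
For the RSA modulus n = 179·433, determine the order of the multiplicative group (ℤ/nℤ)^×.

76896

For distinct primes, φ(pq) = (p−1)(q−1) = 178 × 432 = 76896.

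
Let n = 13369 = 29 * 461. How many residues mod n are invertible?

φ(29) = 29 − 1 = 28.
φ(461) = 461 − 1 = 460.
Multiply: 28 · 460 = 12880.

12880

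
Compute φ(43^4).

φ(43^4) = 43^3·(43−1) = 79507·42 = 3339294.

3339294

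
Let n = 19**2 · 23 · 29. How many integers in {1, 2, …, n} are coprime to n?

210672

φ(19^2) = 19^1·(19−1) = 19·18 = 342.
φ(23) = 23 − 1 = 22.
φ(29) = 29 − 1 = 28.
φ(240787) = 342 × 22 × 28 = 210672.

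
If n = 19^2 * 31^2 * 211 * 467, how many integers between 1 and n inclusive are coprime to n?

φ(19^2) = 19^2 − 19^1 = 361 − 19 = 342.
φ(31^2) = 31^1·(31−1) = 31·30 = 930.
φ(211) = 211 − 1 = 210.
φ(467) = 467 − 1 = 466.
Multiply: 342 · 930 · 210 · 466 = 31125351600.

31125351600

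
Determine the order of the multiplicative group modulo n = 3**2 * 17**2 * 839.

1367616

φ(3^2) = 3^2 − 3^1 = 9 − 3 = 6.
φ(17^2) = 17^1·(17−1) = 17·16 = 272.
φ(839) = 839 − 1 = 838.
φ(2182239) = 6 × 272 × 838 = 1367616.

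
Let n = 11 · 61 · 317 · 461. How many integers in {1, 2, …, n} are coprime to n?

φ(11) = 11 − 1 = 10.
φ(61) = 61 − 1 = 60.
φ(317) = 317 − 1 = 316.
φ(461) = 461 − 1 = 460.
φ(98057927) = 10 × 60 × 316 × 460 = 87216000.

87216000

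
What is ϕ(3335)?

First factor: 3335 = 5 · 23 · 29.
φ(5) = 5 − 1 = 4.
φ(23) = 23 − 1 = 22.
φ(29) = 29 − 1 = 28.
φ(3335) = 4 × 22 × 28 = 2464.

2464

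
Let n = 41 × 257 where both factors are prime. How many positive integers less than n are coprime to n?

10240

φ(10537) = 10537 · (1 − 1/41) · (1 − 1/257)
       = 10537 · 10240/10537 = 10240.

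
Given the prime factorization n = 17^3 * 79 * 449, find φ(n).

φ(17^3) = 17^3 − 17^2 = 4913 − 289 = 4624.
φ(79) = 79 − 1 = 78.
φ(449) = 449 − 1 = 448.
φ(174269023) = 4624 × 78 × 448 = 161581056.

161581056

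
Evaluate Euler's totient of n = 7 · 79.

φ(7) = 7 − 1 = 6.
φ(79) = 79 − 1 = 78.
Since φ is multiplicative, φ(553) = 6 · 78 = 468.

468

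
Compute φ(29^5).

19803868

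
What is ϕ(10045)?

First factor: 10045 = 5 · 7^2 · 41.
φ(5) = 5 − 1 = 4.
φ(7^2) = 7^2 − 7^1 = 49 − 7 = 42.
φ(41) = 41 − 1 = 40.
Since φ is multiplicative, φ(10045) = 4 · 42 · 40 = 6720.

6720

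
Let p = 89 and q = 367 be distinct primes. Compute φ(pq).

32208

φ(89) = 89 − 1 = 88.
φ(367) = 367 − 1 = 366.
Since φ is multiplicative, φ(32663) = 88 · 366 = 32208.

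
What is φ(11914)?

4752

11914 = 2 · 7 · 23 · 37.
φ(11914) = 11914 · (1 − 1/2) · (1 − 1/7) · (1 − 1/23) · (1 − 1/37)
       = 11914 · 4752/11914 = 4752.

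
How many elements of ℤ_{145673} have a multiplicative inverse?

Factor 145673: 145673 = 11 * 17 * 19 * 41.
φ(145673) = 145673 · (1 − 1/11) · (1 − 1/17) · (1 − 1/19) · (1 − 1/41)
       = 145673 · 115200/145673 = 115200.

115200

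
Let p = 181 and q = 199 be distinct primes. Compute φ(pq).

φ(36019) = 36019 · (1 − 1/181) · (1 − 1/199)
       = 36019 · 35640/36019 = 35640.

35640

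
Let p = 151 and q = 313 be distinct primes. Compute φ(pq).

φ(151) = 151 − 1 = 150.
φ(313) = 313 − 1 = 312.
Multiply: 150 · 312 = 46800.

46800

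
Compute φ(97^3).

903264

φ(912673) = 912673 · (1 − 1/97)
       = 912673 · 96/97 = 903264.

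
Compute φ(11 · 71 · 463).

φ(361603) = 361603 · (1 − 1/11) · (1 − 1/71) · (1 − 1/463)
       = 361603 · 323400/361603 = 323400.

323400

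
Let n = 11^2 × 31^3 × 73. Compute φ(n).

228333600

φ(263143903) = 263143903 · (1 − 1/11) · (1 − 1/31) · (1 − 1/73)
       = 263143903 · 21600/24893 = 228333600.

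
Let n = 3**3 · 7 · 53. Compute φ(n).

5616

φ(10017) = 10017 · (1 − 1/3) · (1 − 1/7) · (1 − 1/53)
       = 10017 · 624/1113 = 5616.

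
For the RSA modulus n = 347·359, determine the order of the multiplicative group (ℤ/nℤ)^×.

φ(pq) = (p−1)(q−1) = 346 · 358 = 123868.

123868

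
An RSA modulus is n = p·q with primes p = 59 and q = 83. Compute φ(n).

φ(59) = 59 − 1 = 58.
φ(83) = 83 − 1 = 82.
Since φ is multiplicative, φ(4897) = 58 · 82 = 4756.

4756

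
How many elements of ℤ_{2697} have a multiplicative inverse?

2697 = 3 · 29 · 31.
φ(3) = 3 − 1 = 2.
φ(29) = 29 − 1 = 28.
φ(31) = 31 − 1 = 30.
φ(2697) = 2 × 28 × 30 = 1680.

1680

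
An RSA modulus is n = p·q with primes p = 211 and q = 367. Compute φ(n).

76860

φ(77437) = 77437 · (1 − 1/211) · (1 − 1/367)
       = 77437 · 76860/77437 = 76860.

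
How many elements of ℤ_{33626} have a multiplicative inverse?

14784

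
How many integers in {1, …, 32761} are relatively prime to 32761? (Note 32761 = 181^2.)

φ(181^2) = 181^2 − 181^1 = 32761 − 181 = 32580.

32580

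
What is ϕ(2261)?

1728

Factor 2261: 2261 = 7 * 17 * 19.
φ(7) = 7 − 1 = 6.
φ(17) = 17 − 1 = 16.
φ(19) = 19 − 1 = 18.
Multiply: 6 · 16 · 18 = 1728.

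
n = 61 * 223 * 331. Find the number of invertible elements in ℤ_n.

φ(4502593) = 4502593 · (1 − 1/61) · (1 − 1/223) · (1 − 1/331)
       = 4502593 · 4395600/4502593 = 4395600.

4395600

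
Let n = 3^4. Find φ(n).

φ(3^4) = 3^4 − 3^3 = 81 − 27 = 54.

54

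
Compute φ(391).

352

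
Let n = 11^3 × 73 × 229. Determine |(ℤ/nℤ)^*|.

19863360

φ(22250327) = 22250327 · (1 − 1/11) · (1 − 1/73) · (1 − 1/229)
       = 22250327 · 164160/183887 = 19863360.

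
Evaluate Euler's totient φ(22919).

20160

Factor 22919: 22919 = 13 · 41 · 43.
φ(22919) = 22919 · (1 − 1/13) · (1 − 1/41) · (1 − 1/43)
       = 22919 · 20160/22919 = 20160.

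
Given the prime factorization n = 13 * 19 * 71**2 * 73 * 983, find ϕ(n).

φ(13) = 13 − 1 = 12.
φ(19) = 19 − 1 = 18.
φ(71^2) = 71^1·(71−1) = 71·70 = 4970.
φ(73) = 73 − 1 = 72.
φ(983) = 983 − 1 = 982.
Multiply: 12 · 18 · 4970 · 72 · 982 = 75902158080.

75902158080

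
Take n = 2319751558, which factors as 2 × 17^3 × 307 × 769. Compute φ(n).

1086676992

φ(2319751558) = 2319751558 · (1 − 1/2) · (1 − 1/17) · (1 − 1/307) · (1 − 1/769)
       = 2319751558 · 3760128/8026822 = 1086676992.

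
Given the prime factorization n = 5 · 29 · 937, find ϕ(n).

104832

φ(5) = 5 − 1 = 4.
φ(29) = 29 − 1 = 28.
φ(937) = 937 − 1 = 936.
Multiply: 4 · 28 · 936 = 104832.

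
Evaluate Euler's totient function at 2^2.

2

φ(4) = 4 · (1 − 1/2)
       = 4 · 1/2 = 2.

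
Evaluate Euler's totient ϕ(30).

8

First factor: 30 = 2 · 3 · 5.
φ(30) = 30 · (1 − 1/2) · (1 − 1/3) · (1 − 1/5)
       = 30 · 8/30 = 8.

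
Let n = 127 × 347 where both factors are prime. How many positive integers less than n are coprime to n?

43596

For distinct primes, φ(pq) = (p−1)(q−1) = 126 × 346 = 43596.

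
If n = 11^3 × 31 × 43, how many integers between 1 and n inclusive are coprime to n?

φ(11^3) = 11^2·(11−1) = 121·10 = 1210.
φ(31) = 31 − 1 = 30.
φ(43) = 43 − 1 = 42.
φ(1774223) = 1210 × 30 × 42 = 1524600.

1524600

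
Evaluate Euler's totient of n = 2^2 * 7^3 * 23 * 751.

φ(2^2) = 2^2 − 2^1 = 4 − 2 = 2.
φ(7^3) = 7^3 − 7^2 = 343 − 49 = 294.
φ(23) = 23 − 1 = 22.
φ(751) = 751 − 1 = 750.
φ(23698556) = 2 × 294 × 22 × 750 = 9702000.

9702000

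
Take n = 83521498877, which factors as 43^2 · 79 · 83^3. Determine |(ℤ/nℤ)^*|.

φ(43^2) = 43^2 − 43^1 = 1849 − 43 = 1806.
φ(79) = 79 − 1 = 78.
φ(83^3) = 83^3 − 83^2 = 571787 − 6889 = 564898.
Since φ is multiplicative, φ(83521498877) = 1806 · 78 · 564898 = 79576051464.

79576051464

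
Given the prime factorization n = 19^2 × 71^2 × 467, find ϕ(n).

792078840

φ(849847067) = 849847067 · (1 − 1/19) · (1 − 1/71) · (1 − 1/467)
       = 849847067 · 587160/629983 = 792078840.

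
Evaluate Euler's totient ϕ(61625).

61625 = 5**3 * 17 * 29.
φ(61625) = 61625 · (1 − 1/5) · (1 − 1/17) · (1 − 1/29)
       = 61625 · 1792/2465 = 44800.

44800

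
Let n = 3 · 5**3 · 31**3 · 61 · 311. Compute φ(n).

φ(211936897875) = 211936897875 · (1 − 1/3) · (1 − 1/5) · (1 − 1/31) · (1 − 1/61) · (1 − 1/311)
       = 211936897875 · 4464000/8821515 = 107247600000.

107247600000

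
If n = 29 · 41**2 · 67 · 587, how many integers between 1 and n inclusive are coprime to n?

φ(29) = 29 − 1 = 28.
φ(41^2) = 41^2 − 41^1 = 1681 − 41 = 1640.
φ(67) = 67 − 1 = 66.
φ(587) = 587 − 1 = 586.
Multiply: 28 · 1640 · 66 · 586 = 1776001920.

1776001920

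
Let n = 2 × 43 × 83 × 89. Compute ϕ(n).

303072

φ(635282) = 635282 · (1 − 1/2) · (1 − 1/43) · (1 − 1/83) · (1 − 1/89)
       = 635282 · 303072/635282 = 303072.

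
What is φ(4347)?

First factor: 4347 = 3^3 × 7 × 23.
φ(4347) = 4347 · (1 − 1/3) · (1 − 1/7) · (1 − 1/23)
       = 4347 · 264/483 = 2376.

2376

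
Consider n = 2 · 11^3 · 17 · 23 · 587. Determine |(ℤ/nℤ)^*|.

φ(610974254) = 610974254 · (1 − 1/2) · (1 − 1/11) · (1 − 1/17) · (1 − 1/23) · (1 − 1/587)
       = 610974254 · 2062720/5049374 = 249589120.

249589120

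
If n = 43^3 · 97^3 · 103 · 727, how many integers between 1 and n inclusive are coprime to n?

φ(5433656812651891) = 5433656812651891 · (1 − 1/43) · (1 − 1/97) · (1 − 1/103) · (1 − 1/727)
       = 5433656812651891 · 298577664/312328651 = 5194427577825024.

5194427577825024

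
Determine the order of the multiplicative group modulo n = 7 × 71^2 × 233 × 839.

5797485120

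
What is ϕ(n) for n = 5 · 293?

1168

φ(1465) = 1465 · (1 − 1/5) · (1 − 1/293)
       = 1465 · 1168/1465 = 1168.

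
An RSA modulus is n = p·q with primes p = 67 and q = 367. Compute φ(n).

24156

φ(24589) = 24589 · (1 − 1/67) · (1 − 1/367)
       = 24589 · 24156/24589 = 24156.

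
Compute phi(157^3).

φ(157^3) = 157^2·(157−1) = 24649·156 = 3845244.

3845244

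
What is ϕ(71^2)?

4970

φ(5041) = 5041 · (1 − 1/71)
       = 5041 · 70/71 = 4970.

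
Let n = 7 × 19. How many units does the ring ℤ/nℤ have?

φ(7) = 7 − 1 = 6.
φ(19) = 19 − 1 = 18.
φ(133) = 6 × 18 = 108.

108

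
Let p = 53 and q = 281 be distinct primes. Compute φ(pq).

14560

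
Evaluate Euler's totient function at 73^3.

383688

φ(389017) = 389017 · (1 − 1/73)
       = 389017 · 72/73 = 383688.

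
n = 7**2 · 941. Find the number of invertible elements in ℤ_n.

φ(46109) = 46109 · (1 − 1/7) · (1 − 1/941)
       = 46109 · 5640/6587 = 39480.

39480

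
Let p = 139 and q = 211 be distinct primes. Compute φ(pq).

φ(29329) = 29329 · (1 − 1/139) · (1 − 1/211)
       = 29329 · 28980/29329 = 28980.

28980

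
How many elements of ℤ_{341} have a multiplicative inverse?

300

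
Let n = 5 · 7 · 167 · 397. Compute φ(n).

1577664

φ(5) = 5 − 1 = 4.
φ(7) = 7 − 1 = 6.
φ(167) = 167 − 1 = 166.
φ(397) = 397 − 1 = 396.
Multiply: 4 · 6 · 166 · 396 = 1577664.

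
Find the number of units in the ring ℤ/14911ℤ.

Factor 14911: 14911 = 13 * 31 * 37.
φ(13) = 13 − 1 = 12.
φ(31) = 31 − 1 = 30.
φ(37) = 37 − 1 = 36.
Multiply: 12 · 30 · 36 = 12960.

12960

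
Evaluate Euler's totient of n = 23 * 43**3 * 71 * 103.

12198518640

φ(23) = 23 − 1 = 22.
φ(43^3) = 43^2·(43−1) = 1849·42 = 77658.
φ(71) = 71 − 1 = 70.
φ(103) = 103 − 1 = 102.
Since φ is multiplicative, φ(13372997893) = 22 · 77658 · 70 · 102 = 12198518640.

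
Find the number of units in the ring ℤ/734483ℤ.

635040

Prime factorization: 734483 = 19 * 29 * 31 * 43.
φ(19) = 19 − 1 = 18.
φ(29) = 29 − 1 = 28.
φ(31) = 31 − 1 = 30.
φ(43) = 43 − 1 = 42.
φ(734483) = 18 × 28 × 30 × 42 = 635040.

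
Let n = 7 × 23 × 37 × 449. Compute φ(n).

2128896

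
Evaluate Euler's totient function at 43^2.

1806

φ(1849) = 1849 · (1 − 1/43)
       = 1849 · 42/43 = 1806.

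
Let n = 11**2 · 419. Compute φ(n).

φ(50699) = 50699 · (1 − 1/11) · (1 − 1/419)
       = 50699 · 4180/4609 = 45980.

45980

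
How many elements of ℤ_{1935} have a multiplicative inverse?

1935 = 3^2 · 5 · 43.
φ(1935) = 1935 · (1 − 1/3) · (1 − 1/5) · (1 − 1/43)
       = 1935 · 336/645 = 1008.

1008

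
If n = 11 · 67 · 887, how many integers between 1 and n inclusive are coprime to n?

584760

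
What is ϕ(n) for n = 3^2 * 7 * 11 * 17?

5760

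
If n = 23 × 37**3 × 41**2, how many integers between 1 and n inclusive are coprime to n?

1778166720

φ(1958396939) = 1958396939 · (1 − 1/23) · (1 − 1/37) · (1 − 1/41)
       = 1958396939 · 31680/34891 = 1778166720.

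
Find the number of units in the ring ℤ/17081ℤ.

Factor 17081: 17081 = 19 * 29 * 31.
φ(19) = 19 − 1 = 18.
φ(29) = 29 − 1 = 28.
φ(31) = 31 − 1 = 30.
Multiply: 18 · 28 · 30 = 15120.

15120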